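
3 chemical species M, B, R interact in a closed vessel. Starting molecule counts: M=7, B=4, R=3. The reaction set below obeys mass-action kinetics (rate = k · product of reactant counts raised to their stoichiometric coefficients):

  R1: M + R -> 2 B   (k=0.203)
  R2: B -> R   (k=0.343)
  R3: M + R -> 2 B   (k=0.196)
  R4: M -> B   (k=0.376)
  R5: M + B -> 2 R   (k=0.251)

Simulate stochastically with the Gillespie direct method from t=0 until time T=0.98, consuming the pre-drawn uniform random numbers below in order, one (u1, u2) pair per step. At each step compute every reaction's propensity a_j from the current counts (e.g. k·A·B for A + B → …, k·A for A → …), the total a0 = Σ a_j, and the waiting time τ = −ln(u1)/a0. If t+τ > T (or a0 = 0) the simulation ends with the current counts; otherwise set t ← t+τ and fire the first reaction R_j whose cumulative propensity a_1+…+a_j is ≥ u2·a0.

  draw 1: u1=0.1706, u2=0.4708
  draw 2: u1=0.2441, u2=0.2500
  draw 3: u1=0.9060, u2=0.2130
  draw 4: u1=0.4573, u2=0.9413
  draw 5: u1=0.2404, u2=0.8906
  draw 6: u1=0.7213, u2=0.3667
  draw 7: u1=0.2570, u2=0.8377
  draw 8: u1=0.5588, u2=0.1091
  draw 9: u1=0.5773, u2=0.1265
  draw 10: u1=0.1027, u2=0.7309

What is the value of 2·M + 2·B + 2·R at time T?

Check how each reaction changes W = 2·M + 2·B + 2·R (weight of products minus weight of reactants):
R1: M + R -> 2 B: (2·2) − (2·1 + 2·1) = 4 − 4 = 0
R2: B -> R: (2·1) − (2·1) = 2 − 2 = 0
R3: M + R -> 2 B: (2·2) − (2·1 + 2·1) = 4 − 4 = 0
R4: M -> B: (2·1) − (2·1) = 2 − 2 = 0
R5: M + B -> 2 R: (2·2) − (2·1 + 2·1) = 4 − 4 = 0
Every reaction leaves W unchanged, so W is conserved and no simulation is needed: W(T) = W(0) = 2·7 + 2·4 + 2·3 = 28

Value at T = 28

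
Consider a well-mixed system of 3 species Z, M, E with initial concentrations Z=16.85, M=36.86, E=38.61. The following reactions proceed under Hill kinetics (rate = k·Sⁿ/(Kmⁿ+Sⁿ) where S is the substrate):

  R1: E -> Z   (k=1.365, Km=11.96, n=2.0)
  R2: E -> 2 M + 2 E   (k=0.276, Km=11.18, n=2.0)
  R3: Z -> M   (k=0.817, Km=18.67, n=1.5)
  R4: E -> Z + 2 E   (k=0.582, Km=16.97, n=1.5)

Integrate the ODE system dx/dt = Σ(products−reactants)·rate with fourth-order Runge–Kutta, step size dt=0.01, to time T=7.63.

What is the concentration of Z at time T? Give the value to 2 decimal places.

RK4 with dt=0.01: 763 steps to T=7.63. Trajectory (selected grid times):
t=0.00: Z=16.85 M=36.86 E=38.61
t=0.85: Z=17.96 M=37.62 E=38.15
t=1.70: Z=19.05 M=38.40 E=37.69
t=2.54: Z=20.11 M=39.18 E=37.24
t=3.39: Z=21.17 M=39.98 E=36.78
t=4.24: Z=22.20 M=40.80 E=36.32
t=5.09: Z=23.23 M=41.62 E=35.87
t=5.93: Z=24.22 M=42.45 E=35.41
t=6.78: Z=25.21 M=43.30 E=34.96
t=7.63: Z=26.19 M=44.15 E=34.50
Read off Z at T=7.63: 26.19

Z at T = 26.19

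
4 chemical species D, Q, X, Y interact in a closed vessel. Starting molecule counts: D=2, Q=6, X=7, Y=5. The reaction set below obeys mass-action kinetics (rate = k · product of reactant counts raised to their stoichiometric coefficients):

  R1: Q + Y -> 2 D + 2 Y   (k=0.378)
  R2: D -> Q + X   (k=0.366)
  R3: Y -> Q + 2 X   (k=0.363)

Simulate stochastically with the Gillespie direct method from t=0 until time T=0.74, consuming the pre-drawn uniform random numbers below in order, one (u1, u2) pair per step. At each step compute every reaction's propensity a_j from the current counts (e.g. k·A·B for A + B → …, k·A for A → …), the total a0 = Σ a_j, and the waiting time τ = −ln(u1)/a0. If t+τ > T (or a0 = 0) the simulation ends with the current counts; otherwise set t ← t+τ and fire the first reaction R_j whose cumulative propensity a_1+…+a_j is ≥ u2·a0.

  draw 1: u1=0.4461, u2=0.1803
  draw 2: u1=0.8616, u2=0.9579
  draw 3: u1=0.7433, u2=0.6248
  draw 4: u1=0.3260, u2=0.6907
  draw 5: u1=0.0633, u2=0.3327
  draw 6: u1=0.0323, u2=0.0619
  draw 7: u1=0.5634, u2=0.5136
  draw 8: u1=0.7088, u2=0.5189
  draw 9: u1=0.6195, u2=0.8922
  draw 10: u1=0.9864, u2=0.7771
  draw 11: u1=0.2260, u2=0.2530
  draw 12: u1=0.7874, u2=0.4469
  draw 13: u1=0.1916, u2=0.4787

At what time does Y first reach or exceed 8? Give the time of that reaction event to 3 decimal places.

Threshold first reached at t = 0.332

t=0.000: D=2 Q=6 X=7 Y=5
Draw 1: a1=11.340, a2=0.732, a3=1.815, a0=13.887; τ=−ln(0.4461)/13.887=0.058 → t=0.058; u2·a0=0.1803·13.887=2.504 ≤ a1=11.340 → R1 fires; D=4 Q=5 X=7 Y=6
Draw 2: a1=11.340, a2=1.464, a3=2.178, a0=14.982; τ=−ln(0.8616)/14.982=0.010 → t=0.068; u2·a0=0.9579·14.982=14.351; a1+a2=12.804 < 14.351 ≤ a1+…+a3=14.982 → R3 fires; D=4 Q=6 X=9 Y=5
Draw 3: a1=11.340, a2=1.464, a3=1.815, a0=14.619; τ=−ln(0.7433)/14.619=0.020 → t=0.088; u2·a0=0.6248·14.619=9.134 ≤ a1=11.340 → R1 fires; D=6 Q=5 X=9 Y=6
Draw 4: a1=11.340, a2=2.196, a3=2.178, a0=15.714; τ=−ln(0.3260)/15.714=0.071 → t=0.160; u2·a0=0.6907·15.714=10.854 ≤ a1=11.340 → R1 fires; D=8 Q=4 X=9 Y=7
Draw 5: a1=10.584, a2=2.928, a3=2.541, a0=16.053; τ=−ln(0.0633)/16.053=0.172 → t=0.332; u2·a0=0.3327·16.053=5.341 ≤ a1=10.584 → R1 fires; D=10 Q=3 X=9 Y=8
Draw 6: a1=9.072, a2=3.660, a3=2.904, a0=15.636; τ=−ln(0.0323)/15.636=0.220 → t=0.551; u2·a0=0.0619·15.636=0.968 ≤ a1=9.072 → R1 fires; D=12 Q=2 X=9 Y=9
Draw 7: a1=6.804, a2=4.392, a3=3.267, a0=14.463; τ=−ln(0.5634)/14.463=0.040 → t=0.591; u2·a0=0.5136·14.463=7.428; a1=6.804 < 7.428 ≤ a1+a2=11.196 → R2 fires; D=11 Q=3 X=10 Y=9
Draw 8: a1=10.206, a2=4.026, a3=3.267, a0=17.499; τ=−ln(0.7088)/17.499=0.020 → t=0.610; u2·a0=0.5189·17.499=9.080 ≤ a1=10.206 → R1 fires; D=13 Q=2 X=10 Y=10
Draw 9: a1=7.560, a2=4.758, a3=3.630, a0=15.948; τ=−ln(0.6195)/15.948=0.030 → t=0.641; u2·a0=0.8922·15.948=14.229; a1+a2=12.318 < 14.229 ≤ a1+…+a3=15.948 → R3 fires; D=13 Q=3 X=12 Y=9
Draw 10: a1=10.206, a2=4.758, a3=3.267, a0=18.231; τ=−ln(0.9864)/18.231=0.001 → t=0.641; u2·a0=0.7771·18.231=14.167; a1=10.206 < 14.167 ≤ a1+a2=14.964 → R2 fires; D=12 Q=4 X=13 Y=9
Draw 11: a1=13.608, a2=4.392, a3=3.267, a0=21.267; τ=−ln(0.2260)/21.267=0.070 → t=0.711; u2·a0=0.2530·21.267=5.381 ≤ a1=13.608 → R1 fires; D=14 Q=3 X=13 Y=10
Draw 12: a1=11.340, a2=5.124, a3=3.630, a0=20.094; τ=−ln(0.7874)/20.094=0.012 → t=0.723; u2·a0=0.4469·20.094=8.980 ≤ a1=11.340 → R1 fires; D=16 Q=2 X=13 Y=11
Draw 13: a1=8.316, a2=5.856, a3=3.993, a0=18.165; τ=−ln(0.1916)/18.165=0.091 → t=0.814 > T=0.74: stop.
Y first becomes ≥ 8 when it reaches 8 at the event at t=0.332.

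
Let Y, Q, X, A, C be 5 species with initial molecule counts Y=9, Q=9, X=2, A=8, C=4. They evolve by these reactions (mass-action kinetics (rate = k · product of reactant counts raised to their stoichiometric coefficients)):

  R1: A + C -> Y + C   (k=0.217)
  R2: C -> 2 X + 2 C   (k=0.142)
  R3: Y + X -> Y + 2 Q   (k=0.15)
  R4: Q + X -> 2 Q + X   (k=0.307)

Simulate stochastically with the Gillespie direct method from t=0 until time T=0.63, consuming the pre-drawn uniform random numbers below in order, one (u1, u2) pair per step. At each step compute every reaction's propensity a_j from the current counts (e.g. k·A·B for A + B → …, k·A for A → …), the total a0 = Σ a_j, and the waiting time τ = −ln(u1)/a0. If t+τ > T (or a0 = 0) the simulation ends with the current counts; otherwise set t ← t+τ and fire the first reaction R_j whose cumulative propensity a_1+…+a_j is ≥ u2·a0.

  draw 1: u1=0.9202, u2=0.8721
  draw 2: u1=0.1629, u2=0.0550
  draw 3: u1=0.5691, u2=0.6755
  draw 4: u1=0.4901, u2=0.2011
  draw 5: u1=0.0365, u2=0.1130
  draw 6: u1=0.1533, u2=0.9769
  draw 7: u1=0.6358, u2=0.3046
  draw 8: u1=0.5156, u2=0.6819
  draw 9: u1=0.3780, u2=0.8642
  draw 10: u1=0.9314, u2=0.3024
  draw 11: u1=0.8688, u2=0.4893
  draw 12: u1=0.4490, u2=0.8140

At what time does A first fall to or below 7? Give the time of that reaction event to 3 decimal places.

t=0.000: Y=9 Q=9 X=2 A=8 C=4
Draw 1: a1=6.944, a2=0.568, a3=2.700, a4=5.526, a0=15.738; τ=−ln(0.9202)/15.738=0.005 → t=0.005; u2·a0=0.8721·15.738=13.725; a1+…+a3=10.212 < 13.725 ≤ a1+…+a4=15.738 → R4 fires; Y=9 Q=10 X=2 A=8 C=4
Draw 2: a1=6.944, a2=0.568, a3=2.700, a4=6.140, a0=16.352; τ=−ln(0.1629)/16.352=0.111 → t=0.116; u2·a0=0.0550·16.352=0.899 ≤ a1=6.944 → R1 fires; Y=10 Q=10 X=2 A=7 C=4
Draw 3: a1=6.076, a2=0.568, a3=3.000, a4=6.140, a0=15.784; τ=−ln(0.5691)/15.784=0.036 → t=0.152; u2·a0=0.6755·15.784=10.662; a1+…+a3=9.644 < 10.662 ≤ a1+…+a4=15.784 → R4 fires; Y=10 Q=11 X=2 A=7 C=4
Draw 4: a1=6.076, a2=0.568, a3=3.000, a4=6.754, a0=16.398; τ=−ln(0.4901)/16.398=0.043 → t=0.195; u2·a0=0.2011·16.398=3.298 ≤ a1=6.076 → R1 fires; Y=11 Q=11 X=2 A=6 C=4
Draw 5: a1=5.208, a2=0.568, a3=3.300, a4=6.754, a0=15.830; τ=−ln(0.0365)/15.830=0.209 → t=0.405; u2·a0=0.1130·15.830=1.789 ≤ a1=5.208 → R1 fires; Y=12 Q=11 X=2 A=5 C=4
Draw 6: a1=4.340, a2=0.568, a3=3.600, a4=6.754, a0=15.262; τ=−ln(0.1533)/15.262=0.123 → t=0.527; u2·a0=0.9769·15.262=14.909; a1+…+a3=8.508 < 14.909 ≤ a1+…+a4=15.262 → R4 fires; Y=12 Q=12 X=2 A=5 C=4
Draw 7: a1=4.340, a2=0.568, a3=3.600, a4=7.368, a0=15.876; τ=−ln(0.6358)/15.876=0.029 → t=0.556; u2·a0=0.3046·15.876=4.836; a1=4.340 < 4.836 ≤ a1+a2=4.908 → R2 fires; Y=12 Q=12 X=4 A=5 C=5
Draw 8: a1=5.425, a2=0.710, a3=7.200, a4=14.736, a0=28.071; τ=−ln(0.5156)/28.071=0.024 → t=0.580; u2·a0=0.6819·28.071=19.142; a1+…+a3=13.335 < 19.142 ≤ a1+…+a4=28.071 → R4 fires; Y=12 Q=13 X=4 A=5 C=5
Draw 9: a1=5.425, a2=0.710, a3=7.200, a4=15.964, a0=29.299; τ=−ln(0.3780)/29.299=0.033 → t=0.613; u2·a0=0.8642·29.299=25.320; a1+…+a3=13.335 < 25.320 ≤ a1+…+a4=29.299 → R4 fires; Y=12 Q=14 X=4 A=5 C=5
Draw 10: a1=5.425, a2=0.710, a3=7.200, a4=17.192, a0=30.527; τ=−ln(0.9314)/30.527=0.002 → t=0.615; u2·a0=0.3024·30.527=9.231; a1+a2=6.135 < 9.231 ≤ a1+…+a3=13.335 → R3 fires; Y=12 Q=16 X=3 A=5 C=5
Draw 11: a1=5.425, a2=0.710, a3=5.400, a4=14.736, a0=26.271; τ=−ln(0.8688)/26.271=0.005 → t=0.620; u2·a0=0.4893·26.271=12.854; a1+…+a3=11.535 < 12.854 ≤ a1+…+a4=26.271 → R4 fires; Y=12 Q=17 X=3 A=5 C=5
Draw 12: a1=5.425, a2=0.710, a3=5.400, a4=15.657, a0=27.192; τ=−ln(0.4490)/27.192=0.029 → t=0.650 > T=0.63: stop.
A first becomes ≤ 7 when it reaches 7 at the event at t=0.116.

Threshold first reached at t = 0.116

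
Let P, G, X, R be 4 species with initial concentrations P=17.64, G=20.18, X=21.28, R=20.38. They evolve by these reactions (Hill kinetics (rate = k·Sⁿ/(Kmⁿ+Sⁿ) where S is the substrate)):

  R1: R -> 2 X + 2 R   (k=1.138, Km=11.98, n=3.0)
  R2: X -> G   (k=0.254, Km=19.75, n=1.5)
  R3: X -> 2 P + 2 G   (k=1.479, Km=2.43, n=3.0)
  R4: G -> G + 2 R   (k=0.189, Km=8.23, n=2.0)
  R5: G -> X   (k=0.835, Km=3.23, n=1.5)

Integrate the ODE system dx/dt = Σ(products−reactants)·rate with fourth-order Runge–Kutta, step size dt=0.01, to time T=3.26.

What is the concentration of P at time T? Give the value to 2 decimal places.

P at T = 27.27

RK4 with dt=0.01: 326 steps to T=3.26. Trajectory (selected grid times):
t=0.00: P=17.64 G=20.18 X=21.28 R=20.38
t=0.36: P=18.70 G=21.01 X=21.67 R=20.84
t=0.72: P=19.77 G=21.84 X=22.06 R=21.30
t=1.09: P=20.86 G=22.69 X=22.48 R=21.79
t=1.45: P=21.92 G=23.52 X=22.89 R=22.26
t=1.81: P=22.99 G=24.35 X=23.30 R=22.74
t=2.17: P=24.05 G=25.17 X=23.72 R=23.22
t=2.54: P=25.14 G=26.03 X=24.16 R=23.72
t=2.90: P=26.21 G=26.85 X=24.59 R=24.21
t=3.26: P=27.27 G=27.68 X=25.03 R=24.70
Read off P at T=3.26: 27.27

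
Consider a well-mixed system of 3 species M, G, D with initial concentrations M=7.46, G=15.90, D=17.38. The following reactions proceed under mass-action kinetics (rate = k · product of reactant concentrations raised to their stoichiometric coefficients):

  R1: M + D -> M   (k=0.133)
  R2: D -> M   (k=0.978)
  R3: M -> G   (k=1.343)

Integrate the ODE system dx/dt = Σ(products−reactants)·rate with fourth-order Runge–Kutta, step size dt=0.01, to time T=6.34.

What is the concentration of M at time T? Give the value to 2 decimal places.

M at T = 0.02

RK4 with dt=0.01: 634 steps to T=6.34. Trajectory (selected grid times):
t=0.00: M=7.46 G=15.90 D=17.38
t=0.70: M=6.61 G=23.11 D=4.29
t=1.41: M=3.56 G=27.88 D=1.34
t=2.11: M=1.74 G=30.28 D=0.53
t=2.82: M=0.82 G=31.45 D=0.24
t=3.52: M=0.39 G=32.00 D=0.11
t=4.23: M=0.18 G=32.26 D=0.05
t=4.93: M=0.09 G=32.38 D=0.03
t=5.64: M=0.04 G=32.44 D=0.01
t=6.34: M=0.02 G=32.47 D=0.01
Read off M at T=6.34: 0.02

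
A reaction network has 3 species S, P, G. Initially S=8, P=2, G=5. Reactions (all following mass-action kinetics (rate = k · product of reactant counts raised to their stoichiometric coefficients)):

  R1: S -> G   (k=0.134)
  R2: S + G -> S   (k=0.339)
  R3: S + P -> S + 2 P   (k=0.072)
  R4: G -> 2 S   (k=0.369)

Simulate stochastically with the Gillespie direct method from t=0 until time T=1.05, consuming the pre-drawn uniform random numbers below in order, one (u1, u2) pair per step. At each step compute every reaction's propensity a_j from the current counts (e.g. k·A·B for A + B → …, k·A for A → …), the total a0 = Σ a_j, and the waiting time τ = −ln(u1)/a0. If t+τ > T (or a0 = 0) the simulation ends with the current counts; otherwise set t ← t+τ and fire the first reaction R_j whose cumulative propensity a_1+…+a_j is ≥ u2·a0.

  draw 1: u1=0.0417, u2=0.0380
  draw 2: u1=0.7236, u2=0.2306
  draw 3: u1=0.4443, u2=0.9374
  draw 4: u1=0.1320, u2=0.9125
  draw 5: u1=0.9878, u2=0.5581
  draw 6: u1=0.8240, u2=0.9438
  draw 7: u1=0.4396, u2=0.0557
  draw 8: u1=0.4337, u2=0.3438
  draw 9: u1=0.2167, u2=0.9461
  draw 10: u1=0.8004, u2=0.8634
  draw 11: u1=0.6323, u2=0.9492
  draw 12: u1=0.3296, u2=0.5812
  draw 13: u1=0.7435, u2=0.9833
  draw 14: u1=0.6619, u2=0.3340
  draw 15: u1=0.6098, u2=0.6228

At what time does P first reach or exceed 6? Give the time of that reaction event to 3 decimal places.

t=0.000: S=8 P=2 G=5
Draw 1: a1=1.072, a2=13.560, a3=1.152, a4=1.845, a0=17.629; τ=−ln(0.0417)/17.629=0.180 → t=0.180; u2·a0=0.0380·17.629=0.670 ≤ a1=1.072 → R1 fires; S=7 P=2 G=6
Draw 2: a1=0.938, a2=14.238, a3=1.008, a4=2.214, a0=18.398; τ=−ln(0.7236)/18.398=0.018 → t=0.198; u2·a0=0.2306·18.398=4.243; a1=0.938 < 4.243 ≤ a1+a2=15.176 → R2 fires; S=7 P=2 G=5
Draw 3: a1=0.938, a2=11.865, a3=1.008, a4=1.845, a0=15.656; τ=−ln(0.4443)/15.656=0.052 → t=0.250; u2·a0=0.9374·15.656=14.676; a1+…+a3=13.811 < 14.676 ≤ a1+…+a4=15.656 → R4 fires; S=9 P=2 G=4
Draw 4: a1=1.206, a2=12.204, a3=1.296, a4=1.476, a0=16.182; τ=−ln(0.1320)/16.182=0.125 → t=0.375; u2·a0=0.9125·16.182=14.766; a1+…+a3=14.706 < 14.766 ≤ a1+…+a4=16.182 → R4 fires; S=11 P=2 G=3
Draw 5: a1=1.474, a2=11.187, a3=1.584, a4=1.107, a0=15.352; τ=−ln(0.9878)/15.352=0.001 → t=0.376; u2·a0=0.5581·15.352=8.568; a1=1.474 < 8.568 ≤ a1+a2=12.661 → R2 fires; S=11 P=2 G=2
Draw 6: a1=1.474, a2=7.458, a3=1.584, a4=0.738, a0=11.254; τ=−ln(0.8240)/11.254=0.017 → t=0.393; u2·a0=0.9438·11.254=10.622; a1+…+a3=10.516 < 10.622 ≤ a1+…+a4=11.254 → R4 fires; S=13 P=2 G=1
Draw 7: a1=1.742, a2=4.407, a3=1.872, a4=0.369, a0=8.390; τ=−ln(0.4396)/8.390=0.098 → t=0.491; u2·a0=0.0557·8.390=0.467 ≤ a1=1.742 → R1 fires; S=12 P=2 G=2
Draw 8: a1=1.608, a2=8.136, a3=1.728, a4=0.738, a0=12.210; τ=−ln(0.4337)/12.210=0.068 → t=0.559; u2·a0=0.3438·12.210=4.198; a1=1.608 < 4.198 ≤ a1+a2=9.744 → R2 fires; S=12 P=2 G=1
Draw 9: a1=1.608, a2=4.068, a3=1.728, a4=0.369, a0=7.773; τ=−ln(0.2167)/7.773=0.197 → t=0.756; u2·a0=0.9461·7.773=7.354; a1+a2=5.676 < 7.354 ≤ a1+…+a3=7.404 → R3 fires; S=12 P=3 G=1
Draw 10: a1=1.608, a2=4.068, a3=2.592, a4=0.369, a0=8.637; τ=−ln(0.8004)/8.637=0.026 → t=0.782; u2·a0=0.8634·8.637=7.457; a1+a2=5.676 < 7.457 ≤ a1+…+a3=8.268 → R3 fires; S=12 P=4 G=1
Draw 11: a1=1.608, a2=4.068, a3=3.456, a4=0.369, a0=9.501; τ=−ln(0.6323)/9.501=0.048 → t=0.830; u2·a0=0.9492·9.501=9.018; a1+a2=5.676 < 9.018 ≤ a1+…+a3=9.132 → R3 fires; S=12 P=5 G=1
Draw 12: a1=1.608, a2=4.068, a3=4.320, a4=0.369, a0=10.365; τ=−ln(0.3296)/10.365=0.107 → t=0.937; u2·a0=0.5812·10.365=6.024; a1+a2=5.676 < 6.024 ≤ a1+…+a3=9.996 → R3 fires; S=12 P=6 G=1
Draw 13: a1=1.608, a2=4.068, a3=5.184, a4=0.369, a0=11.229; τ=−ln(0.7435)/11.229=0.026 → t=0.963; u2·a0=0.9833·11.229=11.041; a1+…+a3=10.860 < 11.041 ≤ a1+…+a4=11.229 → R4 fires; S=14 P=6 G=0
Draw 14: a1=1.876, a2=0.000, a3=6.048, a4=0.000, a0=7.924; τ=−ln(0.6619)/7.924=0.052 → t=1.015; u2·a0=0.3340·7.924=2.647; a1+a2=1.876 < 2.647 ≤ a1+…+a3=7.924 → R3 fires; S=14 P=7 G=0
Draw 15: a1=1.876, a2=0.000, a3=7.056, a4=0.000, a0=8.932; τ=−ln(0.6098)/8.932=0.055 → t=1.071 > T=1.05: stop.
P first becomes ≥ 6 when it reaches 6 at the event at t=0.937.

Threshold first reached at t = 0.937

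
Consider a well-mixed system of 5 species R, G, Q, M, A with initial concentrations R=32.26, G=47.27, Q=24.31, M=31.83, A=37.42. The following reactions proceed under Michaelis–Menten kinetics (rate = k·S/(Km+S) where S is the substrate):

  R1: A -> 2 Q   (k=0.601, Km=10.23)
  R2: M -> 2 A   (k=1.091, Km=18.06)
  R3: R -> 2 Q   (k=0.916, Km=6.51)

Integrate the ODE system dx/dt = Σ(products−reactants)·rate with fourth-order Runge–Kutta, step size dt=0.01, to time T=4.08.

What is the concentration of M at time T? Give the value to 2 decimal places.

RK4 with dt=0.01: 408 steps to T=4.08. Trajectory (selected grid times):
t=0.00: R=32.26 G=47.27 Q=24.31 M=31.83 A=37.42
t=0.45: R=31.92 G=47.27 Q=25.42 M=31.52 A=37.83
t=0.91: R=31.57 G=47.27 Q=26.56 M=31.20 A=38.25
t=1.36: R=31.23 G=47.27 Q=27.67 M=30.89 A=38.66
t=1.81: R=30.89 G=47.27 Q=28.78 M=30.58 A=39.06
t=2.27: R=30.54 G=47.27 Q=29.91 M=30.26 A=39.47
t=2.72: R=30.20 G=47.27 Q=31.02 M=29.96 A=39.87
t=3.17: R=29.86 G=47.27 Q=32.13 M=29.65 A=40.27
t=3.63: R=29.51 G=47.27 Q=33.26 M=29.34 A=40.67
t=4.08: R=29.18 G=47.27 Q=34.37 M=29.04 A=41.06
Read off M at T=4.08: 29.04

M at T = 29.04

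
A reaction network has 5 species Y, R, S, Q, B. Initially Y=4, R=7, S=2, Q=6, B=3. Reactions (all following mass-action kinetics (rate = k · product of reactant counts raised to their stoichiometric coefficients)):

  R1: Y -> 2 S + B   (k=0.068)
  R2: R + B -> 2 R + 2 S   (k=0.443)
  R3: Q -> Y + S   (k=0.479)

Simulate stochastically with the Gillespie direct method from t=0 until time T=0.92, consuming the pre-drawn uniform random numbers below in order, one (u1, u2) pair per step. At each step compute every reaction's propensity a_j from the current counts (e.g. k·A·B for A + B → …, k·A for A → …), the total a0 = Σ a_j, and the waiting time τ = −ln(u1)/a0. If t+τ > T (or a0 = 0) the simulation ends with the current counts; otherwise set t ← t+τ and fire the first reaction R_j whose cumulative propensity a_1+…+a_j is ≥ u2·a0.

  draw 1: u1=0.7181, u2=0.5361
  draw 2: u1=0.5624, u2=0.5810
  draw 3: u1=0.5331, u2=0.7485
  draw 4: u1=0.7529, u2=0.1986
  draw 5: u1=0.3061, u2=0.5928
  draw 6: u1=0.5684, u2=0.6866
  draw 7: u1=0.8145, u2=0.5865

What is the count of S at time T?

S at T = 11

t=0.000: Y=4 R=7 S=2 Q=6 B=3
Draw 1: a1=0.272, a2=9.303, a3=2.874, a0=12.449; τ=−ln(0.7181)/12.449=0.027 → t=0.027; u2·a0=0.5361·12.449=6.674; a1=0.272 < 6.674 ≤ a1+a2=9.575 → R2 fires; Y=4 R=8 S=4 Q=6 B=2
Draw 2: a1=0.272, a2=7.088, a3=2.874, a0=10.234; τ=−ln(0.5624)/10.234=0.056 → t=0.083; u2·a0=0.5810·10.234=5.946; a1=0.272 < 5.946 ≤ a1+a2=7.360 → R2 fires; Y=4 R=9 S=6 Q=6 B=1
Draw 3: a1=0.272, a2=3.987, a3=2.874, a0=7.133; τ=−ln(0.5331)/7.133=0.088 → t=0.171; u2·a0=0.7485·7.133=5.339; a1+a2=4.259 < 5.339 ≤ a1+…+a3=7.133 → R3 fires; Y=5 R=9 S=7 Q=5 B=1
Draw 4: a1=0.340, a2=3.987, a3=2.395, a0=6.722; τ=−ln(0.7529)/6.722=0.042 → t=0.213; u2·a0=0.1986·6.722=1.335; a1=0.340 < 1.335 ≤ a1+a2=4.327 → R2 fires; Y=5 R=10 S=9 Q=5 B=0
Draw 5: a1=0.340, a2=0.000, a3=2.395, a0=2.735; τ=−ln(0.3061)/2.735=0.433 → t=0.646; u2·a0=0.5928·2.735=1.621; a1+a2=0.340 < 1.621 ≤ a1+…+a3=2.735 → R3 fires; Y=6 R=10 S=10 Q=4 B=0
Draw 6: a1=0.408, a2=0.000, a3=1.916, a0=2.324; τ=−ln(0.5684)/2.324=0.243 → t=0.889; u2·a0=0.6866·2.324=1.596; a1+a2=0.408 < 1.596 ≤ a1+…+a3=2.324 → R3 fires; Y=7 R=10 S=11 Q=3 B=0
Draw 7: a1=0.476, a2=0.000, a3=1.437, a0=1.913; τ=−ln(0.8145)/1.913=0.107 → t=0.996 > T=0.92: stop.
Read off S at T=0.92: 11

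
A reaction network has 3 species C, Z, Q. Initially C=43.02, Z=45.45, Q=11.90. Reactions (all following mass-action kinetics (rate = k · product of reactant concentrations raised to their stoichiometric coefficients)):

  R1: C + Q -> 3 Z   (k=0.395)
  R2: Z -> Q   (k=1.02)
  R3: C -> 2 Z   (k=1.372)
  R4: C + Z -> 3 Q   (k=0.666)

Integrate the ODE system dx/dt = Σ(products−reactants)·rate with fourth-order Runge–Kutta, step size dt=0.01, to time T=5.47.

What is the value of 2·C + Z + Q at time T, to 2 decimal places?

Value at T = 143.39

Check how each reaction changes W = 2·C + Z + Q (weight of products minus weight of reactants):
R1: C + Q -> 3 Z: (1·3) − (2·1 + 1·1) = 3 − 3 = 0
R2: Z -> Q: (1·1) − (1·1) = 1 − 1 = 0
R3: C -> 2 Z: (1·2) − (2·1) = 2 − 2 = 0
R4: C + Z -> 3 Q: (1·3) − (2·1 + 1·1) = 3 − 3 = 0
Every reaction leaves W unchanged, so W is conserved and no simulation is needed: W(T) = W(0) = 2·43.02 + 45.45 + 11.90 = 143.39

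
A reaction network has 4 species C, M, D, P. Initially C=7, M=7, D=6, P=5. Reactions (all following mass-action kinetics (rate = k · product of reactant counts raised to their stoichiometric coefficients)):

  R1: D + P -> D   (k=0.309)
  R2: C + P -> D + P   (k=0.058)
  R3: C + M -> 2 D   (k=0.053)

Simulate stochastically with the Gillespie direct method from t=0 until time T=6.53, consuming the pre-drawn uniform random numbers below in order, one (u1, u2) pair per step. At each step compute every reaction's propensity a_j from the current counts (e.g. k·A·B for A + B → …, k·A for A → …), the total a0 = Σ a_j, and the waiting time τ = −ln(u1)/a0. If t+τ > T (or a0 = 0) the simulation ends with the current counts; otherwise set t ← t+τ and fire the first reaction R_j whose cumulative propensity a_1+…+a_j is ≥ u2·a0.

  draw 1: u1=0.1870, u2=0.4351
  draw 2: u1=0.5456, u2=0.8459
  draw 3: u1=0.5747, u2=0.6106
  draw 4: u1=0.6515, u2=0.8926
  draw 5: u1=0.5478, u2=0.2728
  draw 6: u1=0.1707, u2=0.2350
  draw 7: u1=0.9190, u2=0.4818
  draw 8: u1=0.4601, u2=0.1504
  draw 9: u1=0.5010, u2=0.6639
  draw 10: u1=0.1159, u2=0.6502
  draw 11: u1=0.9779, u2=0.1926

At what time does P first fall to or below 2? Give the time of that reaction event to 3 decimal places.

t=0.000: C=7 M=7 D=6 P=5
Draw 1: a1=9.270, a2=2.030, a3=2.597, a0=13.897; τ=−ln(0.1870)/13.897=0.121 → t=0.121; u2·a0=0.4351·13.897=6.047 ≤ a1=9.270 → R1 fires; C=7 M=7 D=6 P=4
Draw 2: a1=7.416, a2=1.624, a3=2.597, a0=11.637; τ=−ln(0.5456)/11.637=0.052 → t=0.173; u2·a0=0.8459·11.637=9.844; a1+a2=9.040 < 9.844 ≤ a1+…+a3=11.637 → R3 fires; C=6 M=6 D=8 P=4
Draw 3: a1=9.888, a2=1.392, a3=1.908, a0=13.188; τ=−ln(0.5747)/13.188=0.042 → t=0.215; u2·a0=0.6106·13.188=8.053 ≤ a1=9.888 → R1 fires; C=6 M=6 D=8 P=3
Draw 4: a1=7.416, a2=1.044, a3=1.908, a0=10.368; τ=−ln(0.6515)/10.368=0.041 → t=0.256; u2·a0=0.8926·10.368=9.254; a1+a2=8.460 < 9.254 ≤ a1+…+a3=10.368 → R3 fires; C=5 M=5 D=10 P=3
Draw 5: a1=9.270, a2=0.870, a3=1.325, a0=11.465; τ=−ln(0.5478)/11.465=0.052 → t=0.309; u2·a0=0.2728·11.465=3.128 ≤ a1=9.270 → R1 fires; C=5 M=5 D=10 P=2
Draw 6: a1=6.180, a2=0.580, a3=1.325, a0=8.085; τ=−ln(0.1707)/8.085=0.219 → t=0.527; u2·a0=0.2350·8.085=1.900 ≤ a1=6.180 → R1 fires; C=5 M=5 D=10 P=1
Draw 7: a1=3.090, a2=0.290, a3=1.325, a0=4.705; τ=−ln(0.9190)/4.705=0.018 → t=0.545; u2·a0=0.4818·4.705=2.267 ≤ a1=3.090 → R1 fires; C=5 M=5 D=10 P=0
Draw 8: a1=0.000, a2=0.000, a3=1.325, a0=1.325; τ=−ln(0.4601)/1.325=0.586 → t=1.131; u2·a0=0.1504·1.325=0.199; a1+a2=0.000 < 0.199 ≤ a1+…+a3=1.325 → R3 fires; C=4 M=4 D=12 P=0
Draw 9: a1=0.000, a2=0.000, a3=0.848, a0=0.848; τ=−ln(0.5010)/0.848=0.815 → t=1.946; u2·a0=0.6639·0.848=0.563; a1+a2=0.000 < 0.563 ≤ a1+…+a3=0.848 → R3 fires; C=3 M=3 D=14 P=0
Draw 10: a1=0.000, a2=0.000, a3=0.477, a0=0.477; τ=−ln(0.1159)/0.477=4.518 → t=6.464; u2·a0=0.6502·0.477=0.310; a1+a2=0.000 < 0.310 ≤ a1+…+a3=0.477 → R3 fires; C=2 M=2 D=16 P=0
Draw 11: a1=0.000, a2=0.000, a3=0.212, a0=0.212; τ=−ln(0.9779)/0.212=0.105 → t=6.569 > T=6.53: stop.
P first becomes ≤ 2 when it reaches 2 at the event at t=0.309.

Threshold first reached at t = 0.309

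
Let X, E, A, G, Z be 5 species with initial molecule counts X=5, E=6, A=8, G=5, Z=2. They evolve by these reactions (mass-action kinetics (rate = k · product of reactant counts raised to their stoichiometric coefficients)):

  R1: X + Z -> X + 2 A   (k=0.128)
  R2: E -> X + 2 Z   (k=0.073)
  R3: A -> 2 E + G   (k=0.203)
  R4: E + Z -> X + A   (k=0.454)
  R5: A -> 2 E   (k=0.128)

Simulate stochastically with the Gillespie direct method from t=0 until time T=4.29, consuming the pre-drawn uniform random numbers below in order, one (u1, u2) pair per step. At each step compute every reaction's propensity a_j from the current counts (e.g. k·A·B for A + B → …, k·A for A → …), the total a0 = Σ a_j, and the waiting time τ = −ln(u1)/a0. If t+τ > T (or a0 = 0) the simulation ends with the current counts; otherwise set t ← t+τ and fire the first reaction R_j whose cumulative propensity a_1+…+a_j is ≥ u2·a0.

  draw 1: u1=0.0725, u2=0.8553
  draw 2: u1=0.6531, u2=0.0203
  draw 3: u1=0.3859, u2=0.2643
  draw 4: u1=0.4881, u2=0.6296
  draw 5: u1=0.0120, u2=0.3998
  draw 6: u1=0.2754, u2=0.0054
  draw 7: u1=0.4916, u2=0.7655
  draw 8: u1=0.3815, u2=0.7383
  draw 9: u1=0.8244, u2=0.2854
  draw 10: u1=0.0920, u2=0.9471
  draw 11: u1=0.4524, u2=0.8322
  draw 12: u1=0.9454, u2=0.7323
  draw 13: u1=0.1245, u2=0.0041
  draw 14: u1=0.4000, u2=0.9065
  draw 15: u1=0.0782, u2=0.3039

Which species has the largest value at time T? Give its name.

t=0.000: X=5 E=6 A=8 G=5 Z=2
Draw 1: a1=1.280, a2=0.438, a3=1.624, a4=5.448, a5=1.024, a0=9.814; τ=−ln(0.0725)/9.814=0.267 → t=0.267; u2·a0=0.8553·9.814=8.394; a1+…+a3=3.342 < 8.394 ≤ a1+…+a4=8.790 → R4 fires; X=6 E=5 A=9 G=5 Z=1
Draw 2: a1=0.768, a2=0.365, a3=1.827, a4=2.270, a5=1.152, a0=6.382; τ=−ln(0.6531)/6.382=0.067 → t=0.334; u2·a0=0.0203·6.382=0.130 ≤ a1=0.768 → R1 fires; X=6 E=5 A=11 G=5 Z=0
Draw 3: a1=0.000, a2=0.365, a3=2.233, a4=0.000, a5=1.408, a0=4.006; τ=−ln(0.3859)/4.006=0.238 → t=0.572; u2·a0=0.2643·4.006=1.059; a1+a2=0.365 < 1.059 ≤ a1+…+a3=2.598 → R3 fires; X=6 E=7 A=10 G=6 Z=0
Draw 4: a1=0.000, a2=0.511, a3=2.030, a4=0.000, a5=1.280, a0=3.821; τ=−ln(0.4881)/3.821=0.188 → t=0.760; u2·a0=0.6296·3.821=2.406; a1+a2=0.511 < 2.406 ≤ a1+…+a3=2.541 → R3 fires; X=6 E=9 A=9 G=7 Z=0
Draw 5: a1=0.000, a2=0.657, a3=1.827, a4=0.000, a5=1.152, a0=3.636; τ=−ln(0.0120)/3.636=1.216 → t=1.976; u2·a0=0.3998·3.636=1.454; a1+a2=0.657 < 1.454 ≤ a1+…+a3=2.484 → R3 fires; X=6 E=11 A=8 G=8 Z=0
Draw 6: a1=0.000, a2=0.803, a3=1.624, a4=0.000, a5=1.024, a0=3.451; τ=−ln(0.2754)/3.451=0.374 → t=2.350; u2·a0=0.0054·3.451=0.019; a1=0.000 < 0.019 ≤ a1+a2=0.803 → R2 fires; X=7 E=10 A=8 G=8 Z=2
Draw 7: a1=1.792, a2=0.730, a3=1.624, a4=9.080, a5=1.024, a0=14.250; τ=−ln(0.4916)/14.250=0.050 → t=2.399; u2·a0=0.7655·14.250=10.908; a1+…+a3=4.146 < 10.908 ≤ a1+…+a4=13.226 → R4 fires; X=8 E=9 A=9 G=8 Z=1
Draw 8: a1=1.024, a2=0.657, a3=1.827, a4=4.086, a5=1.152, a0=8.746; τ=−ln(0.3815)/8.746=0.110 → t=2.510; u2·a0=0.7383·8.746=6.457; a1+…+a3=3.508 < 6.457 ≤ a1+…+a4=7.594 → R4 fires; X=9 E=8 A=10 G=8 Z=0
Draw 9: a1=0.000, a2=0.584, a3=2.030, a4=0.000, a5=1.280, a0=3.894; τ=−ln(0.8244)/3.894=0.050 → t=2.559; u2·a0=0.2854·3.894=1.111; a1+a2=0.584 < 1.111 ≤ a1+…+a3=2.614 → R3 fires; X=9 E=10 A=9 G=9 Z=0
Draw 10: a1=0.000, a2=0.730, a3=1.827, a4=0.000, a5=1.152, a0=3.709; τ=−ln(0.0920)/3.709=0.643 → t=3.203; u2·a0=0.9471·3.709=3.513; a1+…+a4=2.557 < 3.513 ≤ a1+…+a5=3.709 → R5 fires; X=9 E=12 A=8 G=9 Z=0
Draw 11: a1=0.000, a2=0.876, a3=1.624, a4=0.000, a5=1.024, a0=3.524; τ=−ln(0.4524)/3.524=0.225 → t=3.428; u2·a0=0.8322·3.524=2.933; a1+…+a4=2.500 < 2.933 ≤ a1+…+a5=3.524 → R5 fires; X=9 E=14 A=7 G=9 Z=0
Draw 12: a1=0.000, a2=1.022, a3=1.421, a4=0.000, a5=0.896, a0=3.339; τ=−ln(0.9454)/3.339=0.017 → t=3.444; u2·a0=0.7323·3.339=2.445; a1+…+a4=2.443 < 2.445 ≤ a1+…+a5=3.339 → R5 fires; X=9 E=16 A=6 G=9 Z=0
Draw 13: a1=0.000, a2=1.168, a3=1.218, a4=0.000, a5=0.768, a0=3.154; τ=−ln(0.1245)/3.154=0.661 → t=4.105; u2·a0=0.0041·3.154=0.013; a1=0.000 < 0.013 ≤ a1+a2=1.168 → R2 fires; X=10 E=15 A=6 G=9 Z=2
Draw 14: a1=2.560, a2=1.095, a3=1.218, a4=13.620, a5=0.768, a0=19.261; τ=−ln(0.4000)/19.261=0.048 → t=4.153; u2·a0=0.9065·19.261=17.460; a1+…+a3=4.873 < 17.460 ≤ a1+…+a4=18.493 → R4 fires; X=11 E=14 A=7 G=9 Z=1
Draw 15: a1=1.408, a2=1.022, a3=1.421, a4=6.356, a5=0.896, a0=11.103; τ=−ln(0.0782)/11.103=0.230 → t=4.382 > T=4.29: stop.
At T=4.29: X=11 E=14 A=7 G=9 Z=1; the largest is E.

Dominant species at T: E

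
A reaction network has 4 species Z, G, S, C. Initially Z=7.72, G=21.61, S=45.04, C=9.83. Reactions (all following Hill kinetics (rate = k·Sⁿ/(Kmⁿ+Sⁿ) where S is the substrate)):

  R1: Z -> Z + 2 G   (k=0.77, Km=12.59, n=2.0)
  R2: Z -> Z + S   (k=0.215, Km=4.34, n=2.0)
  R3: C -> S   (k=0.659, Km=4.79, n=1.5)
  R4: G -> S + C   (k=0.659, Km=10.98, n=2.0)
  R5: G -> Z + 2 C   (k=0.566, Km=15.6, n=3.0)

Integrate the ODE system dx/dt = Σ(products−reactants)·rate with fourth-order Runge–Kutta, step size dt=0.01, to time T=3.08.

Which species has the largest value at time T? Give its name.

Dominant species at T: S

RK4 with dt=0.01: 308 steps to T=3.08. Trajectory (selected grid times):
t=0.00: Z=7.72 G=21.61 S=45.04 C=9.83
t=0.34: Z=7.86 G=21.44 S=45.44 C=10.12
t=0.68: Z=8.00 G=21.27 S=45.85 C=10.40
t=1.03: Z=8.14 G=21.10 S=46.26 C=10.69
t=1.37: Z=8.28 G=20.95 S=46.67 C=10.97
t=1.71: Z=8.41 G=20.80 S=47.08 C=11.24
t=2.05: Z=8.55 G=20.65 S=47.48 C=11.51
t=2.40: Z=8.68 G=20.50 S=47.91 C=11.78
t=2.74: Z=8.82 G=20.37 S=48.32 C=12.04
t=3.08: Z=8.95 G=20.24 S=48.73 C=12.30
At T=3.08: Z=8.95 G=20.24 S=48.73 C=12.30; the largest is S.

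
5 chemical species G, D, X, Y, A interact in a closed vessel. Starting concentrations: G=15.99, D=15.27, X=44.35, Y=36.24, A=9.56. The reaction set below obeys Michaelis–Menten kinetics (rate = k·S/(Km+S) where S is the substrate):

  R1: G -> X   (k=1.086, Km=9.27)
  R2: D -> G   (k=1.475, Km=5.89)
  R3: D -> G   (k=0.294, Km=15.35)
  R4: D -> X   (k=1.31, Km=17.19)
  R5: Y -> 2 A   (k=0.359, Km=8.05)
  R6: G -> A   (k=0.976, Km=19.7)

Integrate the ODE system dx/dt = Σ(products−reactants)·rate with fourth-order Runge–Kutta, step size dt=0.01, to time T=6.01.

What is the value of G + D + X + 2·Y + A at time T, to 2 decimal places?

Value at T = 157.65

Check how each reaction changes W = G + D + X + 2·Y + A (weight of products minus weight of reactants):
R1: G -> X: (1·1) − (1·1) = 1 − 1 = 0
R2: D -> G: (1·1) − (1·1) = 1 − 1 = 0
R3: D -> G: (1·1) − (1·1) = 1 − 1 = 0
R4: D -> X: (1·1) − (1·1) = 1 − 1 = 0
R5: Y -> 2 A: (1·2) − (2·1) = 2 − 2 = 0
R6: G -> A: (1·1) − (1·1) = 1 − 1 = 0
Every reaction leaves W unchanged, so W is conserved and no simulation is needed: W(T) = W(0) = 15.99 + 15.27 + 44.35 + 2·36.24 + 9.56 = 157.65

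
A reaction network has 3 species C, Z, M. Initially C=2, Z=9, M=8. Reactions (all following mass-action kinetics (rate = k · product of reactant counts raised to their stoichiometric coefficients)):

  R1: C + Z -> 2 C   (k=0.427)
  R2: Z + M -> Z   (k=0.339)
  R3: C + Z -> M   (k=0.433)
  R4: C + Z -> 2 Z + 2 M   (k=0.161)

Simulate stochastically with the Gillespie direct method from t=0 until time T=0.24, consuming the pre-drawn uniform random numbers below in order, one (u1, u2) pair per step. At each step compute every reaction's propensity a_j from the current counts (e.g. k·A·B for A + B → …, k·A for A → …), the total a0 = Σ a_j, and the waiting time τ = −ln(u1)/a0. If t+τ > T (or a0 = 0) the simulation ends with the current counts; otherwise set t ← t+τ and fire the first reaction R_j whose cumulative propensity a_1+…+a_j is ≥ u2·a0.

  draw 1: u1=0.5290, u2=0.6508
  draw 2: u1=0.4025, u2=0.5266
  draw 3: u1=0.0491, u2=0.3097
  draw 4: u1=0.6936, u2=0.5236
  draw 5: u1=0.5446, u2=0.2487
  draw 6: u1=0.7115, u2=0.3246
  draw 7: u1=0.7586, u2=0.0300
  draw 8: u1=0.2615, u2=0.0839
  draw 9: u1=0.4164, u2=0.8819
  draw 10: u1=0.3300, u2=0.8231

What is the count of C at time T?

t=0.000: C=2 Z=9 M=8
Draw 1: a1=7.686, a2=24.408, a3=7.794, a4=2.898, a0=42.786; τ=−ln(0.5290)/42.786=0.015 → t=0.015; u2·a0=0.6508·42.786=27.845; a1=7.686 < 27.845 ≤ a1+a2=32.094 → R2 fires; C=2 Z=9 M=7
Draw 2: a1=7.686, a2=21.357, a3=7.794, a4=2.898, a0=39.735; τ=−ln(0.4025)/39.735=0.023 → t=0.038; u2·a0=0.5266·39.735=20.924; a1=7.686 < 20.924 ≤ a1+a2=29.043 → R2 fires; C=2 Z=9 M=6
Draw 3: a1=7.686, a2=18.306, a3=7.794, a4=2.898, a0=36.684; τ=−ln(0.0491)/36.684=0.082 → t=0.120; u2·a0=0.3097·36.684=11.361; a1=7.686 < 11.361 ≤ a1+a2=25.992 → R2 fires; C=2 Z=9 M=5
Draw 4: a1=7.686, a2=15.255, a3=7.794, a4=2.898, a0=33.633; τ=−ln(0.6936)/33.633=0.011 → t=0.131; u2·a0=0.5236·33.633=17.610; a1=7.686 < 17.610 ≤ a1+a2=22.941 → R2 fires; C=2 Z=9 M=4
Draw 5: a1=7.686, a2=12.204, a3=7.794, a4=2.898, a0=30.582; τ=−ln(0.5446)/30.582=0.020 → t=0.151; u2·a0=0.2487·30.582=7.606 ≤ a1=7.686 → R1 fires; C=3 Z=8 M=4
Draw 6: a1=10.248, a2=10.848, a3=10.392, a4=3.864, a0=35.352; τ=−ln(0.7115)/35.352=0.010 → t=0.160; u2·a0=0.3246·35.352=11.475; a1=10.248 < 11.475 ≤ a1+a2=21.096 → R2 fires; C=3 Z=8 M=3
Draw 7: a1=10.248, a2=8.136, a3=10.392, a4=3.864, a0=32.640; τ=−ln(0.7586)/32.640=0.008 → t=0.169; u2·a0=0.0300·32.640=0.979 ≤ a1=10.248 → R1 fires; C=4 Z=7 M=3
Draw 8: a1=11.956, a2=7.119, a3=12.124, a4=4.508, a0=35.707; τ=−ln(0.2615)/35.707=0.038 → t=0.206; u2·a0=0.0839·35.707=2.996 ≤ a1=11.956 → R1 fires; C=5 Z=6 M=3
Draw 9: a1=12.810, a2=6.102, a3=12.990, a4=4.830, a0=36.732; τ=−ln(0.4164)/36.732=0.024 → t=0.230; u2·a0=0.8819·36.732=32.394; a1+…+a3=31.902 < 32.394 ≤ a1+…+a4=36.732 → R4 fires; C=4 Z=7 M=5
Draw 10: a1=11.956, a2=11.865, a3=12.124, a4=4.508, a0=40.453; τ=−ln(0.3300)/40.453=0.027 → t=0.258 > T=0.24: stop.
Read off C at T=0.24: 4

C at T = 4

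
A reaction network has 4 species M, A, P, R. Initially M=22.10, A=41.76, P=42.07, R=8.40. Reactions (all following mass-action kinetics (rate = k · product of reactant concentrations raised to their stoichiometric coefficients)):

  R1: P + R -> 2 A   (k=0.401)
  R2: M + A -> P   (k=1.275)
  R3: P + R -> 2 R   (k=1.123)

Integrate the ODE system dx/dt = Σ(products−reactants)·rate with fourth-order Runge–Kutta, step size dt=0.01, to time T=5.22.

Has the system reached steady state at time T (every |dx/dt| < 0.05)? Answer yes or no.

Steady state at T: yes

RK4 with dt=0.01: 522 steps to T=5.22. Trajectory (selected grid times):
t=0.00: M=22.10 A=41.76 P=42.07 R=8.40
t=0.58: M=0.00 A=53.43 P=0.00 R=38.80
t=1.16: M=0.00 A=53.43 P=0.00 R=38.80
t=1.74: M=0.00 A=53.43 P=0.00 R=38.80
t=2.32: M=0.00 A=53.43 P=0.00 R=38.80
t=2.90: M=0.00 A=53.43 P=0.00 R=38.80
t=3.48: M=0.00 A=53.43 P=0.00 R=38.80
t=4.06: M=0.00 A=53.43 P=0.00 R=38.80
t=4.64: M=0.00 A=53.43 P=0.00 R=38.80
t=5.22: M=0.00 A=53.43 P=0.00 R=38.80
Rates at T: R1=0.0000, R2=0.0000, R3=0.0000
dx/dt at T (Σ net stoichiometry × rate): M=-0.0000, A=+0.0000, P=-0.0000, R=+0.0000
Largest |dx/dt| is |-0.0000| (P) < 0.05 → steady.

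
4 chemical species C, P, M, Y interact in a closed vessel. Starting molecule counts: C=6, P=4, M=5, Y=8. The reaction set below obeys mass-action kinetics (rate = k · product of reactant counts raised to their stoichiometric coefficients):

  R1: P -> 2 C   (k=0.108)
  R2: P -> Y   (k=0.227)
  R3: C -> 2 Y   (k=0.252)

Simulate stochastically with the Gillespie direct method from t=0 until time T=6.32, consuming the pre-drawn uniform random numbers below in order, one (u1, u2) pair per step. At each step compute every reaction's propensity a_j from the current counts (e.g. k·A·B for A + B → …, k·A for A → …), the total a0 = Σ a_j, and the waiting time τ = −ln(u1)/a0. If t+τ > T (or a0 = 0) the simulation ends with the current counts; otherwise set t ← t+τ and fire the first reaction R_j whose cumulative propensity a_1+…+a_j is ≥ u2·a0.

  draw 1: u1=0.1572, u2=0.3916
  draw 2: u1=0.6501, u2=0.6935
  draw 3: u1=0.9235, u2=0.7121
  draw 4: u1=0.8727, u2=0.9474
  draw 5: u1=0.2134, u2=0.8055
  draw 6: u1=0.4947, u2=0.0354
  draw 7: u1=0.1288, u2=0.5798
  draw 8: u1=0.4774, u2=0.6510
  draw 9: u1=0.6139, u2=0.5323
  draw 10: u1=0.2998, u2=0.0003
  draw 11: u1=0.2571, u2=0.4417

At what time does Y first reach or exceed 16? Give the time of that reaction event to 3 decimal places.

t=0.000: C=6 P=4 M=5 Y=8
Draw 1: a1=0.432, a2=0.908, a3=1.512, a0=2.852; τ=−ln(0.1572)/2.852=0.649 → t=0.649; u2·a0=0.3916·2.852=1.117; a1=0.432 < 1.117 ≤ a1+a2=1.340 → R2 fires; C=6 P=3 M=5 Y=9
Draw 2: a1=0.324, a2=0.681, a3=1.512, a0=2.517; τ=−ln(0.6501)/2.517=0.171 → t=0.820; u2·a0=0.6935·2.517=1.746; a1+a2=1.005 < 1.746 ≤ a1+…+a3=2.517 → R3 fires; C=5 P=3 M=5 Y=11
Draw 3: a1=0.324, a2=0.681, a3=1.260, a0=2.265; τ=−ln(0.9235)/2.265=0.035 → t=0.855; u2·a0=0.7121·2.265=1.613; a1+a2=1.005 < 1.613 ≤ a1+…+a3=2.265 → R3 fires; C=4 P=3 M=5 Y=13
Draw 4: a1=0.324, a2=0.681, a3=1.008, a0=2.013; τ=−ln(0.8727)/2.013=0.068 → t=0.923; u2·a0=0.9474·2.013=1.907; a1+a2=1.005 < 1.907 ≤ a1+…+a3=2.013 → R3 fires; C=3 P=3 M=5 Y=15
Draw 5: a1=0.324, a2=0.681, a3=0.756, a0=1.761; τ=−ln(0.2134)/1.761=0.877 → t=1.800; u2·a0=0.8055·1.761=1.418; a1+a2=1.005 < 1.418 ≤ a1+…+a3=1.761 → R3 fires; C=2 P=3 M=5 Y=17
Draw 6: a1=0.324, a2=0.681, a3=0.504, a0=1.509; τ=−ln(0.4947)/1.509=0.466 → t=2.266; u2·a0=0.0354·1.509=0.053 ≤ a1=0.324 → R1 fires; C=4 P=2 M=5 Y=17
Draw 7: a1=0.216, a2=0.454, a3=1.008, a0=1.678; τ=−ln(0.1288)/1.678=1.221 → t=3.488; u2·a0=0.5798·1.678=0.973; a1+a2=0.670 < 0.973 ≤ a1+…+a3=1.678 → R3 fires; C=3 P=2 M=5 Y=19
Draw 8: a1=0.216, a2=0.454, a3=0.756, a0=1.426; τ=−ln(0.4774)/1.426=0.519 → t=4.006; u2·a0=0.6510·1.426=0.928; a1+a2=0.670 < 0.928 ≤ a1+…+a3=1.426 → R3 fires; C=2 P=2 M=5 Y=21
Draw 9: a1=0.216, a2=0.454, a3=0.504, a0=1.174; τ=−ln(0.6139)/1.174=0.416 → t=4.422; u2·a0=0.5323·1.174=0.625; a1=0.216 < 0.625 ≤ a1+a2=0.670 → R2 fires; C=2 P=1 M=5 Y=22
Draw 10: a1=0.108, a2=0.227, a3=0.504, a0=0.839; τ=−ln(0.2998)/0.839=1.436 → t=5.857; u2·a0=0.0003·0.839=0.000 ≤ a1=0.108 → R1 fires; C=4 P=0 M=5 Y=22
Draw 11: a1=0.000, a2=0.000, a3=1.008, a0=1.008; τ=−ln(0.2571)/1.008=1.348 → t=7.205 > T=6.32: stop.
Y first becomes ≥ 16 when it reaches 17 at the event at t=1.800.

Threshold first reached at t = 1.800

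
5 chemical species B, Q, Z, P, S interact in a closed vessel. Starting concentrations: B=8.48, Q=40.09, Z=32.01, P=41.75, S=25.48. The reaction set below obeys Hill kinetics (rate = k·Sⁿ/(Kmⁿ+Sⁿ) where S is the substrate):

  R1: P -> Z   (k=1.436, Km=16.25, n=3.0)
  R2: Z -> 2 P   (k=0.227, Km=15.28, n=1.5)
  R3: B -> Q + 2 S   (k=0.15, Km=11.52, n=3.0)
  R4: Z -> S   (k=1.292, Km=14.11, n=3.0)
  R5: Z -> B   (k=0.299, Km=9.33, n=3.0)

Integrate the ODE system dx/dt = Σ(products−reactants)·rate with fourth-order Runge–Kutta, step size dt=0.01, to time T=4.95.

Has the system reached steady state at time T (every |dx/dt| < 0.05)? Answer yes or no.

RK4 with dt=0.01: 495 steps to T=4.95. Trajectory (selected grid times):
t=0.00: B=8.48 Q=40.09 Z=32.01 P=41.75 S=25.48
t=0.55: B=8.62 Q=40.11 Z=31.85 P=41.19 S=26.18
t=1.10: B=8.75 Q=40.14 Z=31.68 P=40.64 S=26.88
t=1.65: B=8.89 Q=40.16 Z=31.52 P=40.08 S=27.59
t=2.20: B=9.02 Q=40.19 Z=31.35 P=39.53 S=28.29
t=2.75: B=9.15 Q=40.22 Z=31.19 P=38.98 S=29.00
t=3.30: B=9.29 Q=40.25 Z=31.02 P=38.43 S=29.70
t=3.85: B=9.42 Q=40.27 Z=30.85 P=37.88 S=30.41
t=4.40: B=9.55 Q=40.30 Z=30.68 P=37.33 S=31.12
t=4.95: B=9.68 Q=40.33 Z=30.51 P=36.79 S=31.83
Rates at T: R1=1.3221, R2=0.1676, R3=0.0558, R4=1.1757, R5=0.2907
dx/dt at T (Σ net stoichiometry × rate): B=+0.2349, Q=+0.0558, Z=-0.3119, P=-0.9869, S=+1.2873
Largest |dx/dt| is |+1.2873| (S) ≥ 0.05 → not steady.

Steady state at T: no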